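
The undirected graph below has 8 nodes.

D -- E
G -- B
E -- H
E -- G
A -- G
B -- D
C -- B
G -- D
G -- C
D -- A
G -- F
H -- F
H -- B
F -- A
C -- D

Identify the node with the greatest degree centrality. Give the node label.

Degrees — A:3, B:4, C:3, D:5, E:3, F:3, G:6, H:3.
The maximum is 6, attained only by G.

G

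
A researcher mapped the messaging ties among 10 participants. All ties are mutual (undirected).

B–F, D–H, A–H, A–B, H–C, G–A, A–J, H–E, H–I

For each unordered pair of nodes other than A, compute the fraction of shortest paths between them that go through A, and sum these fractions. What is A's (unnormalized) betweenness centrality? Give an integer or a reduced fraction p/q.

Pairs whose geodesics pass through A — C–J: 1; C–B: 1; C–G: 1; C–F: 1; J–D: 1; J–B: 1; J–G: 1; J–E: 1; J–F: 1; J–I: 1; J–H: 1; D–B: 1; D–G: 1; D–F: 1 … (+11 more pairs).
All other pairs contribute 0.
Summing the contributions gives betweenness(A) = 25.

25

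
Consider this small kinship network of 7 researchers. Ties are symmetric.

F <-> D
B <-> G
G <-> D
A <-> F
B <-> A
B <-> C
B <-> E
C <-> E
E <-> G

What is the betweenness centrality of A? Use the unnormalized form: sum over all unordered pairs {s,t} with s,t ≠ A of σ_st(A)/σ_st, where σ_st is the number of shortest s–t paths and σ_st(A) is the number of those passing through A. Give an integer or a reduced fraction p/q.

Pairs whose geodesics pass through A — F–E: 1/2; F–C: 1; F–B: 1.
All other pairs contribute 0.
Summing the contributions gives betweenness(A) = 5/2.

5/2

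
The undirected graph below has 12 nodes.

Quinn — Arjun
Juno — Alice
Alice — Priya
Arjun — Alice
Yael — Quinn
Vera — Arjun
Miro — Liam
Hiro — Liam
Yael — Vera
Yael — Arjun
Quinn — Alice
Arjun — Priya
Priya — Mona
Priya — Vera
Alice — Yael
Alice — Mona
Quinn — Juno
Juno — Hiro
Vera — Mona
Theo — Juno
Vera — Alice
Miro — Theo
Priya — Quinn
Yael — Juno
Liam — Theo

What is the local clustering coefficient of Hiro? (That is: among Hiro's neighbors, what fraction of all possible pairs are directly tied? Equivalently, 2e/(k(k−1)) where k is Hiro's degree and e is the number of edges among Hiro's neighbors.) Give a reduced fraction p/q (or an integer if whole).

Hiro's neighbors: Juno and Liam (k = 2).
Possible neighbor pairs: C(2,2) = 1. Edges among them: none → e = 0.
Clustering(Hiro) = 0/1.

0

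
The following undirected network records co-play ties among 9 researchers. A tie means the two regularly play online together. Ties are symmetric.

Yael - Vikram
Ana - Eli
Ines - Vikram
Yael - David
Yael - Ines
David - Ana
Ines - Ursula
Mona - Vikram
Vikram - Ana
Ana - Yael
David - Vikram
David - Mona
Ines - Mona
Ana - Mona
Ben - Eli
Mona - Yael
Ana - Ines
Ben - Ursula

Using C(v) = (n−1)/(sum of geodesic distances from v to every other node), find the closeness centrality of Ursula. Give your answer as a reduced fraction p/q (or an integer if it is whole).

Distances from Ursula: Ana:2, Ben:1, David:3, Eli:2, Ines:1, Mona:2, Vikram:2, Yael:2. Sum = 15.
n = 9, so closeness = 8/15.

8/15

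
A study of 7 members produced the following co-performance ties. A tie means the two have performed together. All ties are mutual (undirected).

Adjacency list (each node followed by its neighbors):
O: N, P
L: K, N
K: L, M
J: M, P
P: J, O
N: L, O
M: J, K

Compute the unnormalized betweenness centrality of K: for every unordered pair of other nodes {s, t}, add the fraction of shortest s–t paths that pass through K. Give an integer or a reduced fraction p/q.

Pairs whose geodesics pass through K — N–M: 1; L–M: 1; L–J: 1.
All other pairs contribute 0.
Summing the contributions gives betweenness(K) = 3.

3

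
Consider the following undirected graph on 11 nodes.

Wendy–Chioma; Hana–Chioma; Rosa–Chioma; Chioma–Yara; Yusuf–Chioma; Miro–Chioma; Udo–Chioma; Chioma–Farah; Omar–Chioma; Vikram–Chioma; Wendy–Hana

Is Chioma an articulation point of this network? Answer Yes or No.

Removing Chioma leaves {Vikram} with no path to {Omar}, so the network splits into 9 components. Chioma is a cut vertex.

Yes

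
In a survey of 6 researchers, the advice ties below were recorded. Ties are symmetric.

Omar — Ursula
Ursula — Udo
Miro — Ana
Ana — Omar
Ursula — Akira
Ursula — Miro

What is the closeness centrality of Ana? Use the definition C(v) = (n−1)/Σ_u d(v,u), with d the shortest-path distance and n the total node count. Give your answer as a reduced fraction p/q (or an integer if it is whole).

Distances from Ana: Akira:3, Miro:1, Omar:1, Udo:3, Ursula:2. Sum = 10.
n = 6, so closeness = 5/10 = 1/2.

1/2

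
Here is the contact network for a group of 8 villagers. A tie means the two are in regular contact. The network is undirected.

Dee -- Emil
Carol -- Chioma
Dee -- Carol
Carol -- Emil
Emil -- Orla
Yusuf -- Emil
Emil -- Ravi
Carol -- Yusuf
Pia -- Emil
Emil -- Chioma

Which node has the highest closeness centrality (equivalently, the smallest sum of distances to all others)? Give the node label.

Emil

Farness (sum of distances to all others) for each node — Carol:10, Chioma:12, Dee:12, Emil:7, Orla:13, Pia:13, Ravi:13, Yusuf:12.
The smallest farness is 7, for Emil, so Emil has the highest closeness.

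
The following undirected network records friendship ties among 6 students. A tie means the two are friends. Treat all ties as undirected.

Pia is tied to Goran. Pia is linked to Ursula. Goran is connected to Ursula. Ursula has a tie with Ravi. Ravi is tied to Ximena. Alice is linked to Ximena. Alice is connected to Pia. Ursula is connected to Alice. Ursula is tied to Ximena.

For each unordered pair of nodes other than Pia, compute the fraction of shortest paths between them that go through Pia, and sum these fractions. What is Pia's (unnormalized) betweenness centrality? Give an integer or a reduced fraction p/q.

1/2

Pairs whose geodesics pass through Pia — Goran–Alice: 1/2.
All other pairs contribute 0.
Summing the contributions gives betweenness(Pia) = 1/2.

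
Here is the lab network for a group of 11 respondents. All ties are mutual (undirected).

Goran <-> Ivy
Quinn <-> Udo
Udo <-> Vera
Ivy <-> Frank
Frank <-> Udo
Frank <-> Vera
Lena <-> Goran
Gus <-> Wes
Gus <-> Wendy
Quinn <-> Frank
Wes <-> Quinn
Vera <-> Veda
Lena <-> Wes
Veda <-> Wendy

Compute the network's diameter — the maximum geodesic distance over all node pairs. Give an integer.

Eccentricity of each node (its greatest distance to any other): Frank:3, Goran:4, Gus:4, Ivy:4, Lena:4, Quinn:3, Udo:3, Veda:4, Vera:4, Wendy:4, Wes:3.
The maximum eccentricity is 4, realized for instance by the pair Wendy–Goran via Wendy – Gus – Wes – Lena – Goran. So the diameter is 4.

4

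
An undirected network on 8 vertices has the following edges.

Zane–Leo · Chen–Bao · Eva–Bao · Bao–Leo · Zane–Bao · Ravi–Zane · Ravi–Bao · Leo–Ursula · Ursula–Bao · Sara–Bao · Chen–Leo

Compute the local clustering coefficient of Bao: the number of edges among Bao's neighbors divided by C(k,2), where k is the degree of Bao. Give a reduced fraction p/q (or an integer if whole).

Bao's neighbors: Chen, Eva, Leo, Ravi, Sara, Ursula, and Zane (k = 7).
Possible neighbor pairs: C(7,2) = 21. Edges among them: Chen–Leo, Leo–Ursula, Leo–Zane, Ravi–Zane → e = 4.
Clustering(Bao) = 4/21.

4/21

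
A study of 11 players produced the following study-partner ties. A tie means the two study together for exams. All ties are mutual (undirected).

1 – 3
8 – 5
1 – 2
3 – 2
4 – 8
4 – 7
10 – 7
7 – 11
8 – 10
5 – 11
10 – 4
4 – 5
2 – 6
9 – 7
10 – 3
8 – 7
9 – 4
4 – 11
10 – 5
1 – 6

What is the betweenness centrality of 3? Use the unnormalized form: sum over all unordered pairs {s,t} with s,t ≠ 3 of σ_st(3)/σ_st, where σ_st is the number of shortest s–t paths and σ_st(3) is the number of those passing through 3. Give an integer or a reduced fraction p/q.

21

Pairs whose geodesics pass through 3 — 8–1: 1; 8–2: 1; 8–6: 2/2; 4–1: 1; 4–2: 1; 4–6: 2/2; 9–1: 2/2; 9–2: 2/2; 9–6: 4/4; 11–1: 3/3; 11–2: 3/3; 11–6: 6/6; 7–1: 1; 7–2: 1 … (+7 more pairs).
All other pairs contribute 0.
Summing the contributions gives betweenness(3) = 21.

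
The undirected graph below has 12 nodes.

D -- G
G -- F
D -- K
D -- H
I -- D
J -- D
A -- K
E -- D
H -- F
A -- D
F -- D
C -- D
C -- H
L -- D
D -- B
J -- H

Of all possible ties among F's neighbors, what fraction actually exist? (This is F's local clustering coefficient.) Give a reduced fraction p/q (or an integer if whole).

F's neighbors: D, G, and H (k = 3).
Possible neighbor pairs: C(3,2) = 3. Edges among them: D–G, D–H → e = 2.
Clustering(F) = 2/3.

2/3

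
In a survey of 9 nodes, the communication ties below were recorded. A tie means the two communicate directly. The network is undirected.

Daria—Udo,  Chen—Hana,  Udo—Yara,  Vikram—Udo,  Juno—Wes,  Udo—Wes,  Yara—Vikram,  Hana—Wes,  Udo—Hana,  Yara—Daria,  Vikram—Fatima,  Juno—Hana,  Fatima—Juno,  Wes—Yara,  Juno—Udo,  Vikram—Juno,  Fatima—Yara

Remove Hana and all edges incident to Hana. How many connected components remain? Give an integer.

2

Without Hana, the remaining ties split the others into: {Daria, Fatima, Juno, Udo, Vikram, Wes, Yara}; {Chen}.
That's 2 separate components.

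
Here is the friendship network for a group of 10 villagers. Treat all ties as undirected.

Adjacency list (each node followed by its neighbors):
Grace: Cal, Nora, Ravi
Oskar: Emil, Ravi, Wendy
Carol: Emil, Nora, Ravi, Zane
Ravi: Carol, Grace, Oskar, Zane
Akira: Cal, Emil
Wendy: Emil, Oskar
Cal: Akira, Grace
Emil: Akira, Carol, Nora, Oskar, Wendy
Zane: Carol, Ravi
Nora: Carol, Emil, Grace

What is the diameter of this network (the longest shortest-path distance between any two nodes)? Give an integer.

3

Eccentricity of each node (its greatest distance to any other): Akira:3, Cal:3, Carol:3, Emil:2, Grace:3, Nora:2, Oskar:3, Ravi:3, Wendy:3, Zane:3.
The maximum eccentricity is 3, realized for instance by the pair Ravi–Akira via Ravi – Grace – Cal – Akira. So the diameter is 3.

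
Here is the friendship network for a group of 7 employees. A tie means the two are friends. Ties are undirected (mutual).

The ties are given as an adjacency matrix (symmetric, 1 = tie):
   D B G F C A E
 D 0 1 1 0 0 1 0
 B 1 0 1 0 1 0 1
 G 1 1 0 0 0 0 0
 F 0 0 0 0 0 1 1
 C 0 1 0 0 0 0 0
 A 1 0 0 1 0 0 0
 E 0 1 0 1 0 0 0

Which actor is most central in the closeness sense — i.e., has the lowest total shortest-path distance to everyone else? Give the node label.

Farness (sum of distances to all others) for each node — A:11, B:8, C:13, D:9, E:10, F:12, G:11.
The smallest farness is 8, for B, so B has the highest closeness.

B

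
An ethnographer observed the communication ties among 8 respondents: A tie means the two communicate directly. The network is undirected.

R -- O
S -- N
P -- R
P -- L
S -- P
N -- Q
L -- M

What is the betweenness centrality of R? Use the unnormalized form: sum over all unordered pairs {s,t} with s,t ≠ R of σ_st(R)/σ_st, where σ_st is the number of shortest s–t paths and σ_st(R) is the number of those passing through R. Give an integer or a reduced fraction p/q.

Pairs whose geodesics pass through R — N–O: 1; M–O: 1; Q–O: 1; S–O: 1; L–O: 1; P–O: 1.
All other pairs contribute 0.
Summing the contributions gives betweenness(R) = 6.

6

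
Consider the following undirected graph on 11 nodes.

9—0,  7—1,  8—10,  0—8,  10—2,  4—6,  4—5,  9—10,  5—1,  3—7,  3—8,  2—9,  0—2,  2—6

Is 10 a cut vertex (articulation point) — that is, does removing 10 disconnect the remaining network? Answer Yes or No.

No

Even without 10, every remaining node can still reach every other (the residual graph is connected), so 10 is not a cut vertex.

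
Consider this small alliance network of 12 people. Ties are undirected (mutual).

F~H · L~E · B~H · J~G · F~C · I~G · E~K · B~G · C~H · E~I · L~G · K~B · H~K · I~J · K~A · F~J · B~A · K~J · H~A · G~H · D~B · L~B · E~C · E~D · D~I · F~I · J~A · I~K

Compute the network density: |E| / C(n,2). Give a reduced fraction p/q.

14/33

There are 28 edges and 12 nodes, so the maximum possible is C(12,2) = 66.
Density = 28/66 = 14/33.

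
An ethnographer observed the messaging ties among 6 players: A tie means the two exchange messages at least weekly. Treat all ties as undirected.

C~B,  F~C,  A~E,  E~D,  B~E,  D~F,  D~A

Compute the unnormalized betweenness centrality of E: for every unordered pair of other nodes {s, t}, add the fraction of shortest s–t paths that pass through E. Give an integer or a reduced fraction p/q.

Pairs whose geodesics pass through E — A–B: 1; A–C: 1/2; B–D: 1.
All other pairs contribute 0.
Summing the contributions gives betweenness(E) = 5/2.

5/2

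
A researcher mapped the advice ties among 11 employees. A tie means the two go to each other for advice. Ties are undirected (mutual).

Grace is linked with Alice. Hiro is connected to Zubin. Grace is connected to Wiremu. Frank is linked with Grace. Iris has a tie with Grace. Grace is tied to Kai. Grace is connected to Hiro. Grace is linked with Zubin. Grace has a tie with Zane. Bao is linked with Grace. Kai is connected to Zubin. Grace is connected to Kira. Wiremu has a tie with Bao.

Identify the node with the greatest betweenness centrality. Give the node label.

Grace

Unnormalized betweenness of each node: Alice:0, Bao:0, Frank:0, Grace:83/2, Hiro:0, Iris:0, Kai:0, Kira:0, Wiremu:0, Zane:0, Zubin:1/2.
Grace has the largest value, 83/2, making it the main broker — the node through which the most shortest paths run.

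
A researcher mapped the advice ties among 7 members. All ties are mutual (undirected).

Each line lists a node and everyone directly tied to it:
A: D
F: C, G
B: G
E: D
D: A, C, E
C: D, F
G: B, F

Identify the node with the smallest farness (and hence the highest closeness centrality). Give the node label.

Farness (sum of distances to all others) for each node — A:17, B:20, C:11, D:12, E:17, F:12, G:15.
The smallest farness is 11, for C, so C has the highest closeness.

C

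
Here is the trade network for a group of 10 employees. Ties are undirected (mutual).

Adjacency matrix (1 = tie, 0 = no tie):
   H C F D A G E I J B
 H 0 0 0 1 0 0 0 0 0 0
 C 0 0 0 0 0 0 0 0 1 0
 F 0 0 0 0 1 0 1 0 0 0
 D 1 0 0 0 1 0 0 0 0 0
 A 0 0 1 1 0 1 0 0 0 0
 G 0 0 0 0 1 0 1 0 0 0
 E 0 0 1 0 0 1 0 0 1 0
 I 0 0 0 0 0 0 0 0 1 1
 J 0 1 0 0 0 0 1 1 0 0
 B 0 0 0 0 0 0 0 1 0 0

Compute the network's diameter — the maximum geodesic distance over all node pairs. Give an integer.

7

Eccentricity of each node (its greatest distance to any other): A:5, B:7, C:6, D:6, E:4, F:4, G:4, H:7, I:6, J:5.
The maximum eccentricity is 7, realized for instance by the pair H–B via H – D – A – F – E – J – I – B. So the diameter is 7.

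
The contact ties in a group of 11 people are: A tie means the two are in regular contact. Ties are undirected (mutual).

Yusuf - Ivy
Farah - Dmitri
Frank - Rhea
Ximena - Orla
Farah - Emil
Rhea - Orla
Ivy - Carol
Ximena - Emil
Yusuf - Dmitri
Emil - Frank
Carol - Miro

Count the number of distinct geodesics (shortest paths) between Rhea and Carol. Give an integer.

The shortest distance is 7, and the only length-7 path is Rhea–Frank–Emil–Farah–Dmitri–Yusuf–Ivy–Carol. So there is exactly 1 shortest path.

1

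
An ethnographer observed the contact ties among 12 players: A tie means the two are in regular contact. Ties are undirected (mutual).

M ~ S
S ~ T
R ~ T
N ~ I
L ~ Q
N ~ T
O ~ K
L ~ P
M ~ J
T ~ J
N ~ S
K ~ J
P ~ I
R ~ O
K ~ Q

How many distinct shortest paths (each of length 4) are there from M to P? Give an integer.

1

The shortest distance is 4, and the only length-4 path is M–S–N–I–P. So there is exactly 1 shortest path.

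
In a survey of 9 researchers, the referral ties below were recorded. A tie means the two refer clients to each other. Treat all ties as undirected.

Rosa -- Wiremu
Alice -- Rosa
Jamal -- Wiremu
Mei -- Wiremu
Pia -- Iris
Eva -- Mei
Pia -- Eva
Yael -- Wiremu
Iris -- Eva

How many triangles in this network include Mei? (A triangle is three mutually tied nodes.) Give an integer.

0

Mei's neighbors are Eva and Wiremu, but none of them are tied to each other, so no triangle contains Mei.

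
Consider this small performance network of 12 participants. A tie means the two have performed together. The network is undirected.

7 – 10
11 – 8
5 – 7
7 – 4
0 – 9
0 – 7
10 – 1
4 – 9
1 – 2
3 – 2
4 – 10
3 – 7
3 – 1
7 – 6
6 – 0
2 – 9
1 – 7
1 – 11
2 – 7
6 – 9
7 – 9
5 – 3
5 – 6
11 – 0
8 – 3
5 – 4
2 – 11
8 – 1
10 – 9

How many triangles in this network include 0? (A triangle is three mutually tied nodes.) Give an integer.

0's neighbors: 6, 7, 9, and 11.
Neighbor pairs that are themselves tied: 0–6–7; 0–6–9; 0–7–9. Each forms one triangle with 0, for 3 in total.

3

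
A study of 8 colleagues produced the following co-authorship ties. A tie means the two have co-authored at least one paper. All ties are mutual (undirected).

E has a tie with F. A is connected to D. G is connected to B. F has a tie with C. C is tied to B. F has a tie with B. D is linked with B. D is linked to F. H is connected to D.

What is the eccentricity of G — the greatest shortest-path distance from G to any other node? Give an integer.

3

Distances from G: A:3, B:1, C:2, D:2, E:3, F:2, H:3.
The largest is 3 (to A, H, and E), so the eccentricity of G is 3.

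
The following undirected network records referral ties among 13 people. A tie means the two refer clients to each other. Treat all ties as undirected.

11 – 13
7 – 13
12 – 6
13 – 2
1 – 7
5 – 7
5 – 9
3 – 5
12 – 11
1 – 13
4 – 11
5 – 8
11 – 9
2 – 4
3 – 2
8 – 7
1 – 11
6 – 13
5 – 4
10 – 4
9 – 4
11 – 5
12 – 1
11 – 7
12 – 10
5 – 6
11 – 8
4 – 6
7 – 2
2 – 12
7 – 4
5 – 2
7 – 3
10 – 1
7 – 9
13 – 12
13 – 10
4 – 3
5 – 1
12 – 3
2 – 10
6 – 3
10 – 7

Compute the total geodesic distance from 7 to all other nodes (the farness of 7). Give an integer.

14

Distances from 7: 1:1, 2:1, 3:1, 4:1, 5:1, 6:2, 8:1, 9:1, 10:1, 11:1, 12:2, 13:1.
Sum = 1 + 1 + 1 + 1 + 1 + 2 + 1 + 1 + 1 + 1 + 2 + 1 = 14.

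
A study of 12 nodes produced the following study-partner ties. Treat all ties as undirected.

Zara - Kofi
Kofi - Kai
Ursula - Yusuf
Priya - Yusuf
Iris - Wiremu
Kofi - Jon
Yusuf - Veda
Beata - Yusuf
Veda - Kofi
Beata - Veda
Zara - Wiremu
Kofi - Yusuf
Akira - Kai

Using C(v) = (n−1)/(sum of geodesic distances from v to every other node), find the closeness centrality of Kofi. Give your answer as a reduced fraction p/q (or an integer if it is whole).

Distances from Kofi: Akira:2, Beata:2, Iris:3, Jon:1, Kai:1, Priya:2, Ursula:2, Veda:1, Wiremu:2, Yusuf:1, Zara:1. Sum = 18.
n = 12, so closeness = 11/18.

11/18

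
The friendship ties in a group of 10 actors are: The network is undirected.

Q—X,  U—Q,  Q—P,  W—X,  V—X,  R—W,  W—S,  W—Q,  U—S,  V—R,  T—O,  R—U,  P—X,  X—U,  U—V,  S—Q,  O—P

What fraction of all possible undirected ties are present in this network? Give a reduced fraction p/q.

17/45

There are 17 edges and 10 nodes, so the maximum possible is C(10,2) = 45.
Density = 17/45.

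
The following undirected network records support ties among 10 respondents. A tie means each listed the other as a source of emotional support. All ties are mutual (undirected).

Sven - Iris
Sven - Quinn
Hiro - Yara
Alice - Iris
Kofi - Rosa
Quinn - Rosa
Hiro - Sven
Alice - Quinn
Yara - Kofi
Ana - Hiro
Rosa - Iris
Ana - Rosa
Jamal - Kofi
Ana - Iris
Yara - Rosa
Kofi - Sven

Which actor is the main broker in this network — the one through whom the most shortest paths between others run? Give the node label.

Unnormalized betweenness of each node: Alice:1/3, Ana:4/3, Hiro:3/2, Iris:5, Jamal:0, Kofi:53/6, Quinn:19/6, Rosa:59/6, Sven:13/2, Yara:3/2.
Rosa has the largest value, 59/6, making it the main broker — the node through which the most shortest paths run.

Rosa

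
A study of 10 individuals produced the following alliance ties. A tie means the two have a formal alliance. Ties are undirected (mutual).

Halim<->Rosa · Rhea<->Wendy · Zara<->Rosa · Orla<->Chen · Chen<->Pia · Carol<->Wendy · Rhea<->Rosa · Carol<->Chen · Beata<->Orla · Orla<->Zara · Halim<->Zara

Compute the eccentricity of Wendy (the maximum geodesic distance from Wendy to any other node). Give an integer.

Distances from Wendy: Beata:4, Carol:1, Chen:2, Halim:3, Orla:3, Pia:3, Rhea:1, Rosa:2, Zara:3.
The largest is 4 (to Beata), so the eccentricity of Wendy is 4.

4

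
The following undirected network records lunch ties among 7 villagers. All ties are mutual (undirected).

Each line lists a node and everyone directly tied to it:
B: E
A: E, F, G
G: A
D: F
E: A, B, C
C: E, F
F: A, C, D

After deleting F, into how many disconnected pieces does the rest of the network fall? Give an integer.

Without F, the remaining ties split the others into: {A, B, C, E, G}; {D}.
That's 2 separate components.

2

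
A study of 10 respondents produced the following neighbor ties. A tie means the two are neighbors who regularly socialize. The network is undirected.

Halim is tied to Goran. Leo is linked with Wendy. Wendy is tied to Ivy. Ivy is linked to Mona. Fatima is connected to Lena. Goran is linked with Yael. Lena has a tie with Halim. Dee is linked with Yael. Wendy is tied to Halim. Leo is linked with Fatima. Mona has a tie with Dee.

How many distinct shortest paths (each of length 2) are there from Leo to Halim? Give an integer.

The shortest distance is 2, and the only length-2 path is Leo–Wendy–Halim. So there is exactly 1 shortest path.

1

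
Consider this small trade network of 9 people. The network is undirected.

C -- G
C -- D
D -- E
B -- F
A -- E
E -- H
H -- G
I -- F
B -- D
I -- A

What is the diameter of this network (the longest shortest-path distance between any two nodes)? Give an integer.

Eccentricity of each node (its greatest distance to any other): A:3, B:3, C:4, D:3, E:3, F:4, G:4, H:4, I:4.
The maximum eccentricity is 4, realized for instance by the pair F–H via F – I – A – E – H. So the diameter is 4.

4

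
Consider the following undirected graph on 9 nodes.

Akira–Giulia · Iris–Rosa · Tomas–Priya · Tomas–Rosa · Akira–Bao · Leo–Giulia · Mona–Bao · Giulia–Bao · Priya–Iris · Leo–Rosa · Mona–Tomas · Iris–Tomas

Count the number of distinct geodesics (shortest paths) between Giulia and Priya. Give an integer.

The shortest distance is 4. The length-4 paths are: Giulia–Leo–Rosa–Iris–Priya; Giulia–Leo–Rosa–Tomas–Priya; Giulia–Bao–Mona–Tomas–Priya.
That gives 3 distinct shortest paths.

3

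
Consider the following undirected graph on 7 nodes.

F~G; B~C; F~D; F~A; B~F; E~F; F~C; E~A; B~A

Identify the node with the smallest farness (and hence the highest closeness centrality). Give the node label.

Farness (sum of distances to all others) for each node — A:9, B:9, C:10, D:11, E:10, F:6, G:11.
The smallest farness is 6, for F, so F has the highest closeness.

F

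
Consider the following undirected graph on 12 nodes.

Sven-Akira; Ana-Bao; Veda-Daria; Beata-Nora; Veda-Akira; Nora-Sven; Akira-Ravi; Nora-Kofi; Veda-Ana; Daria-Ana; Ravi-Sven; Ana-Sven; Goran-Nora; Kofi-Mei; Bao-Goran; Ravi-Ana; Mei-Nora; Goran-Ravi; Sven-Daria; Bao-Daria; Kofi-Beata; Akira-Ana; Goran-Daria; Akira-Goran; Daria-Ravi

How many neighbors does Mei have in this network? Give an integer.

Mei is directly tied to Kofi and Nora. That is 2 neighbors, so the degree of Mei is 2.

2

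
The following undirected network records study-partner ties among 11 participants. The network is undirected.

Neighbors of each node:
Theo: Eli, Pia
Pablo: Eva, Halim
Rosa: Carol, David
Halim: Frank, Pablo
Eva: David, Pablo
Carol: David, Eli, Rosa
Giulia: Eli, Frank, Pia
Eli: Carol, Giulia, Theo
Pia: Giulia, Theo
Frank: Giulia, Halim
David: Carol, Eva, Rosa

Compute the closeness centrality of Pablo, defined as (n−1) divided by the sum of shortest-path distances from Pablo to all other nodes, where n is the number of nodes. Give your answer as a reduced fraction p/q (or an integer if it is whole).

Distances from Pablo: Carol:3, David:2, Eli:4, Eva:1, Frank:2, Giulia:3, Halim:1, Pia:4, Rosa:3, Theo:5. Sum = 28.
n = 11, so closeness = 10/28 = 5/14.

5/14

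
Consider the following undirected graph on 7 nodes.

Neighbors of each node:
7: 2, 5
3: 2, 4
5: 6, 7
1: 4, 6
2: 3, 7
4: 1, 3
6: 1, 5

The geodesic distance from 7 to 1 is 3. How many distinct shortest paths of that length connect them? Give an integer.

1

The shortest distance is 3, and the only length-3 path is 7–5–6–1. So there is exactly 1 shortest path.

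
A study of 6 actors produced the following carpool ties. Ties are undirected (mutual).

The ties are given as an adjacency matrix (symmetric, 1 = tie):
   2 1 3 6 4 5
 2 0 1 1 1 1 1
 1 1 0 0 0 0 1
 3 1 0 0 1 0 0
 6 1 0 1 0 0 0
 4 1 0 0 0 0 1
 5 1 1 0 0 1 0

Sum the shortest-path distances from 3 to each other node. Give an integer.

Distances from 3: 1:2, 2:1, 4:2, 5:2, 6:1.
Sum = 2 + 1 + 2 + 2 + 1 = 8.

8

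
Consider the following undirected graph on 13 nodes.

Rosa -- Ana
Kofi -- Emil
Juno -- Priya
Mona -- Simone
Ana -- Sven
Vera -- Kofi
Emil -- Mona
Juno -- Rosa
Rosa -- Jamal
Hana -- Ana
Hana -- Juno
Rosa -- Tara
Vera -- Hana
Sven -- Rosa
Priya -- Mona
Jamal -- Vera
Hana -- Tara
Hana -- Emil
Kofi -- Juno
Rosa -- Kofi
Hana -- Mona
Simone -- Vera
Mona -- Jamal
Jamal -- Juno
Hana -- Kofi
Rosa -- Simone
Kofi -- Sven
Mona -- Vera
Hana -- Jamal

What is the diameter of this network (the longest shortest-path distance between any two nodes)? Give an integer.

3

Eccentricity of each node (its greatest distance to any other): Ana:3, Emil:2, Hana:2, Jamal:2, Juno:2, Kofi:2, Mona:3, Priya:3, Rosa:2, Simone:2, Sven:3, Tara:3, Vera:2.
The maximum eccentricity is 3, realized for instance by the pair Ana–Priya via Ana – Rosa – Juno – Priya. So the diameter is 3.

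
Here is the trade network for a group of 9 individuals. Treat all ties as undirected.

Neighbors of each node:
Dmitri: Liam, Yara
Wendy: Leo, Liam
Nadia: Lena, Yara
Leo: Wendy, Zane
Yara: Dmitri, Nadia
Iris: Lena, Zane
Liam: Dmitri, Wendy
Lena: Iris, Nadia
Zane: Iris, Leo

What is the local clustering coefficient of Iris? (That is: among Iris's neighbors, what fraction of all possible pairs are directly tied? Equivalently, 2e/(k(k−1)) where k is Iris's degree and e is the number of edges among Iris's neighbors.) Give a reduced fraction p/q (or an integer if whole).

Iris's neighbors: Lena and Zane (k = 2).
Possible neighbor pairs: C(2,2) = 1. Edges among them: none → e = 0.
Clustering(Iris) = 0/1.

0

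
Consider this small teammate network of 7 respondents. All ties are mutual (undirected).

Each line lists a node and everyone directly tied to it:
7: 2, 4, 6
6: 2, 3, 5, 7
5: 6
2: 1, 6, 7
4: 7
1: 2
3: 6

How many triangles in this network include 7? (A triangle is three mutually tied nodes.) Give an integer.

1

7's neighbors: 2, 4, and 6.
Neighbor pairs that are themselves tied: 7–2–6. Each forms one triangle with 7, for 1 in total.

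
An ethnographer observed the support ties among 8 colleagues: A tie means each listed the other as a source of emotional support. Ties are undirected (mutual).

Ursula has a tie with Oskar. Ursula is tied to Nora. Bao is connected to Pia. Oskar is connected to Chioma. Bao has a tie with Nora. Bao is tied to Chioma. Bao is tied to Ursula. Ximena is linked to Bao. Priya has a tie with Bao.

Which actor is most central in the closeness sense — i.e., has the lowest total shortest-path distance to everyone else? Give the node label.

Bao

Farness (sum of distances to all others) for each node — Bao:8, Chioma:12, Nora:12, Oskar:15, Pia:14, Priya:14, Ursula:11, Ximena:14.
The smallest farness is 8, for Bao, so Bao has the highest closeness.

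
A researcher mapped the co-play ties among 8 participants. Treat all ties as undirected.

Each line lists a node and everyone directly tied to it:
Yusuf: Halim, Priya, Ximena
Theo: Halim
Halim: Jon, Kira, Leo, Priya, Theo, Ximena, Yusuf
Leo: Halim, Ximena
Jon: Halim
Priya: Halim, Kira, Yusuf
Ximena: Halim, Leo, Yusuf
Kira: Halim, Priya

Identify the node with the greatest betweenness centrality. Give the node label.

Unnormalized betweenness of each node: Halim:31/2, Jon:0, Kira:0, Leo:0, Priya:1/2, Theo:0, Ximena:1/2, Yusuf:1/2.
Halim has the largest value, 31/2, making it the main broker — the node through which the most shortest paths run.

Halim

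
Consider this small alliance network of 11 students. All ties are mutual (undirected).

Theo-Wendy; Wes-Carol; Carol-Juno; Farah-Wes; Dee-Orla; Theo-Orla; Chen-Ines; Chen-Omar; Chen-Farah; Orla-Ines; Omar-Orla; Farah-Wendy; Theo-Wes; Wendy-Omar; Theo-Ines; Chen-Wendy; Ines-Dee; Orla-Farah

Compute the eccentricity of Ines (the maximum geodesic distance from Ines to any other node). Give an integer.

4

Distances from Ines: Carol:3, Chen:1, Dee:1, Farah:2, Juno:4, Omar:2, Orla:1, Theo:1, Wendy:2, Wes:2.
The largest is 4 (to Juno), so the eccentricity of Ines is 4.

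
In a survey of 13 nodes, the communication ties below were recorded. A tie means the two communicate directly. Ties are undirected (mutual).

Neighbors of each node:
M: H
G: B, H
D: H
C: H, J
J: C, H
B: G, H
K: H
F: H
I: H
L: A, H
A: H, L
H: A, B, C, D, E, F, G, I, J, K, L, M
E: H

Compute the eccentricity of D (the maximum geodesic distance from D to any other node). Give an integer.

Distances from D: A:2, B:2, C:2, E:2, F:2, G:2, H:1, I:2, J:2, K:2, L:2, M:2.
The largest is 2 (to J, F, K, A, E, I, G, L, B, M, and C), so the eccentricity of D is 2.

2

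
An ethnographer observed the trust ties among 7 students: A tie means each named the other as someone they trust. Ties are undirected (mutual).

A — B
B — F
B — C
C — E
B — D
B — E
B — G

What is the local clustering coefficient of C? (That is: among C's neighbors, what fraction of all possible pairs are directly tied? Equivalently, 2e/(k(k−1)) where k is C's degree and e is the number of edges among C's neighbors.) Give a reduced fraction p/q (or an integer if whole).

C's neighbors: B and E (k = 2).
Possible neighbor pairs: C(2,2) = 1. Edges among them: B–E → e = 1.
Clustering(C) = 1/1.

1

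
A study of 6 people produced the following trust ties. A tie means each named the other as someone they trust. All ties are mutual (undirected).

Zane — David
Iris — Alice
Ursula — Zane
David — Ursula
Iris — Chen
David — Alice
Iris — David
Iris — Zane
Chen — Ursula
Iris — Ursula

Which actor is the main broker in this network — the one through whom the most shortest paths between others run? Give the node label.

Iris

Unnormalized betweenness of each node: Alice:0, Chen:0, David:1, Iris:3, Ursula:1, Zane:0.
Iris has the largest value, 3, making it the main broker — the node through which the most shortest paths run.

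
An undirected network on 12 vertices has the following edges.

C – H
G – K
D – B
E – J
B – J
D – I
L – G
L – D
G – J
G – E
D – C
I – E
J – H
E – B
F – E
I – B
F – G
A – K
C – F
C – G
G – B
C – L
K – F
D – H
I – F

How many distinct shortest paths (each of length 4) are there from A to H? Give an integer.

The shortest distance is 4. The length-4 paths are: A–K–F–C–H; A–K–G–C–H; A–K–G–J–H.
That gives 3 distinct shortest paths.

3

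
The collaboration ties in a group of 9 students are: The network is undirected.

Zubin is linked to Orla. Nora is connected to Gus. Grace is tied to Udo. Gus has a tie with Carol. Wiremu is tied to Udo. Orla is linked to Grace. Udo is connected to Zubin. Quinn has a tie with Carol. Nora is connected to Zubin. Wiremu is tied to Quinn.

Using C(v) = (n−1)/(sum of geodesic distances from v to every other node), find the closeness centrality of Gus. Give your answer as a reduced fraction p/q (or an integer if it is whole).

Distances from Gus: Carol:1, Grace:4, Nora:1, Orla:3, Quinn:2, Udo:3, Wiremu:3, Zubin:2. Sum = 19.
n = 9, so closeness = 8/19.

8/19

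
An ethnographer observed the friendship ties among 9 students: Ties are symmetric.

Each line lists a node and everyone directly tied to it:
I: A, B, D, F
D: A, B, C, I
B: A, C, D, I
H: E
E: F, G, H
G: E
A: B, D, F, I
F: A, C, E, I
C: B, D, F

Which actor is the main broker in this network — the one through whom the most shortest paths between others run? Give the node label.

Unnormalized betweenness of each node: A:8/3, B:2/3, C:8/3, D:2/3, E:13, F:47/3, G:0, H:0, I:8/3.
F has the largest value, 47/3, making it the main broker — the node through which the most shortest paths run.

F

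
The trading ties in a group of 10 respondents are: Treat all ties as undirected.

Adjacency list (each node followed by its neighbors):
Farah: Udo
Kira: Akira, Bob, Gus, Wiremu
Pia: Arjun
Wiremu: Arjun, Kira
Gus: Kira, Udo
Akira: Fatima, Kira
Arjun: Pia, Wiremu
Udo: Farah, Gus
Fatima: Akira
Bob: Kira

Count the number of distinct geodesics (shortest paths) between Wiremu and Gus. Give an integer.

1

The shortest distance is 2, and the only length-2 path is Wiremu–Kira–Gus. So there is exactly 1 shortest path.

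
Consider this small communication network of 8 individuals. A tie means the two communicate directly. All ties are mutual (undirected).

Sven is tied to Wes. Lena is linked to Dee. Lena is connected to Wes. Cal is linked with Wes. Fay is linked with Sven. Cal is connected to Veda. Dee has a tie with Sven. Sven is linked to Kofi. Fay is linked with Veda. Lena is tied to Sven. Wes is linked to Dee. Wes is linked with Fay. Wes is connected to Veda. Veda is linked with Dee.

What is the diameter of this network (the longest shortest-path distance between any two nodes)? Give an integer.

3

Eccentricity of each node (its greatest distance to any other): Cal:3, Dee:2, Fay:2, Kofi:3, Lena:2, Sven:2, Veda:3, Wes:2.
The maximum eccentricity is 3, realized for instance by the pair Cal–Kofi via Cal – Wes – Sven – Kofi. So the diameter is 3.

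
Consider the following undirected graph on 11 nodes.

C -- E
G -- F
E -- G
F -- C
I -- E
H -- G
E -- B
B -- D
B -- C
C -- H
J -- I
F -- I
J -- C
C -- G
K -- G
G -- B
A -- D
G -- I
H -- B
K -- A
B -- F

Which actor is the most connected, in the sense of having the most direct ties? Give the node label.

Degrees — A:2, B:6, C:6, D:2, E:4, F:4, G:7, H:3, I:4, J:2, K:2.
The maximum is 7, attained only by G.

G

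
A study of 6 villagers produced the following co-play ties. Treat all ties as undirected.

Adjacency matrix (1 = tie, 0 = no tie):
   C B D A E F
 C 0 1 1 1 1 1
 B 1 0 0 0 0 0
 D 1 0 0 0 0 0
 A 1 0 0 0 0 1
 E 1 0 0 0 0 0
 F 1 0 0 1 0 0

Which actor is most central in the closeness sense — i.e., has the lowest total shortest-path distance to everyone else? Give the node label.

C

Farness (sum of distances to all others) for each node — A:8, B:9, C:5, D:9, E:9, F:8.
The smallest farness is 5, for C, so C has the highest closeness.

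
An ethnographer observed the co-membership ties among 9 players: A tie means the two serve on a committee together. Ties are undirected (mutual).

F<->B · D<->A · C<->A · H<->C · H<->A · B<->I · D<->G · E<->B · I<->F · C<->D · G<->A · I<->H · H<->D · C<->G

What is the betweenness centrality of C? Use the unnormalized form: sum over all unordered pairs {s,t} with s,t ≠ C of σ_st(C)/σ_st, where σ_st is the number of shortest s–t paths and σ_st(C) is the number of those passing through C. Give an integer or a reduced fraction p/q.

Pairs whose geodesics pass through C — F–G: 1/3; B–G: 1/3; I–G: 1/3; E–G: 1/3; H–G: 1/3.
All other pairs contribute 0.
Summing the contributions gives betweenness(C) = 5/3.

5/3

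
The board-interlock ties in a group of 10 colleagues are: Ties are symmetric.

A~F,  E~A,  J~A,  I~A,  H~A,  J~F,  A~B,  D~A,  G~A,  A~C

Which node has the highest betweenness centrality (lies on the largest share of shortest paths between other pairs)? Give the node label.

Unnormalized betweenness of each node: A:35, B:0, C:0, D:0, E:0, F:0, G:0, H:0, I:0, J:0.
A has the largest value, 35, making it the main broker — the node through which the most shortest paths run.

A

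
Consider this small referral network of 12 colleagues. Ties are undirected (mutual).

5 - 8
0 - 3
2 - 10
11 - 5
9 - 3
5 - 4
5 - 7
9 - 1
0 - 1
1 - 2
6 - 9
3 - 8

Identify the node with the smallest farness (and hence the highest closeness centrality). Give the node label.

Farness (sum of distances to all others) for each node — 0:29, 1:31, 2:39, 3:25, 4:41, 5:31, 6:37, 7:41, 8:27, 9:27, 10:49, 11:41.
The smallest farness is 25, for 3, so 3 has the highest closeness.

3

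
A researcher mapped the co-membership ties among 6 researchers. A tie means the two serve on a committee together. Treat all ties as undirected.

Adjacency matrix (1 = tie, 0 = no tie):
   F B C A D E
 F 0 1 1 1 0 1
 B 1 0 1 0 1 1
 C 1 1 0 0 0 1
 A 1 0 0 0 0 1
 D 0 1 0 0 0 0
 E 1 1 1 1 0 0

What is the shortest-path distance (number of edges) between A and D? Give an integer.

One shortest route is A – F – B – D, which uses 3 edges, and at distance 2 from A we only reach {B, C}, which does not include D. So d(A,D) = 3.

3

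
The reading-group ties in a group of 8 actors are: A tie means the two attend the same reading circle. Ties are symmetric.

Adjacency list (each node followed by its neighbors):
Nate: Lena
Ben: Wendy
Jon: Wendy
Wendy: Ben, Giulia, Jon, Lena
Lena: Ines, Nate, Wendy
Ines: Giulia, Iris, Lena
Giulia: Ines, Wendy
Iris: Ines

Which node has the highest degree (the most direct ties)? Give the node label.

Wendy

Degrees — Ben:1, Giulia:2, Ines:3, Iris:1, Jon:1, Lena:3, Nate:1, Wendy:4.
The maximum is 4, attained only by Wendy.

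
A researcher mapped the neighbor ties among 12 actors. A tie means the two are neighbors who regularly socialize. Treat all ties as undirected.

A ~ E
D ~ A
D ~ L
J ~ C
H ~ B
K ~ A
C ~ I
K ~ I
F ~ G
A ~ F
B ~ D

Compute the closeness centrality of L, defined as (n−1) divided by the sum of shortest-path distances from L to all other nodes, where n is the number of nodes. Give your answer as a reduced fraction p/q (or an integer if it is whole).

11/36

Distances from L: A:2, B:2, C:5, D:1, E:3, F:3, G:4, H:3, I:4, J:6, K:3. Sum = 36.
n = 12, so closeness = 11/36.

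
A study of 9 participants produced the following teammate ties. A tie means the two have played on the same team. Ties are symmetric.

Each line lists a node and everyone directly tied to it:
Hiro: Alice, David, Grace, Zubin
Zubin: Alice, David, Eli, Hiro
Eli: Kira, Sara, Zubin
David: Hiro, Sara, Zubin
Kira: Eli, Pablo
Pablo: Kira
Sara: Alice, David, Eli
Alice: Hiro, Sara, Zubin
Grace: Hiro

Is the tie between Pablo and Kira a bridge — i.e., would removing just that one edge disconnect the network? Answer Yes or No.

Without the Pablo–Kira edge there is no alternate route between Pablo and Kira, so the network disconnects. It is a bridge.

Yes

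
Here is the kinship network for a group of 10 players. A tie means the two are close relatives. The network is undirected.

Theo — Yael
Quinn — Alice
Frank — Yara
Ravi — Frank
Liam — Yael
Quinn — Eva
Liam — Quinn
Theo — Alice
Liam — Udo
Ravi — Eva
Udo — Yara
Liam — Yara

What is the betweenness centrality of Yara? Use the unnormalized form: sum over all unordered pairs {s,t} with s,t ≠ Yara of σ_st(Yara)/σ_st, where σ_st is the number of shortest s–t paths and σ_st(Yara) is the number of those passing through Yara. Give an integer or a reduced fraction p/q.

Pairs whose geodesics pass through Yara — Udo–Ravi: 1; Udo–Frank: 1; Liam–Ravi: 1/2; Liam–Frank: 1; Yael–Ravi: 1/2; Yael–Frank: 1; Theo–Frank: 1; Alice–Frank: 1/2; Quinn–Frank: 1/2.
All other pairs contribute 0.
Summing the contributions gives betweenness(Yara) = 7.

7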